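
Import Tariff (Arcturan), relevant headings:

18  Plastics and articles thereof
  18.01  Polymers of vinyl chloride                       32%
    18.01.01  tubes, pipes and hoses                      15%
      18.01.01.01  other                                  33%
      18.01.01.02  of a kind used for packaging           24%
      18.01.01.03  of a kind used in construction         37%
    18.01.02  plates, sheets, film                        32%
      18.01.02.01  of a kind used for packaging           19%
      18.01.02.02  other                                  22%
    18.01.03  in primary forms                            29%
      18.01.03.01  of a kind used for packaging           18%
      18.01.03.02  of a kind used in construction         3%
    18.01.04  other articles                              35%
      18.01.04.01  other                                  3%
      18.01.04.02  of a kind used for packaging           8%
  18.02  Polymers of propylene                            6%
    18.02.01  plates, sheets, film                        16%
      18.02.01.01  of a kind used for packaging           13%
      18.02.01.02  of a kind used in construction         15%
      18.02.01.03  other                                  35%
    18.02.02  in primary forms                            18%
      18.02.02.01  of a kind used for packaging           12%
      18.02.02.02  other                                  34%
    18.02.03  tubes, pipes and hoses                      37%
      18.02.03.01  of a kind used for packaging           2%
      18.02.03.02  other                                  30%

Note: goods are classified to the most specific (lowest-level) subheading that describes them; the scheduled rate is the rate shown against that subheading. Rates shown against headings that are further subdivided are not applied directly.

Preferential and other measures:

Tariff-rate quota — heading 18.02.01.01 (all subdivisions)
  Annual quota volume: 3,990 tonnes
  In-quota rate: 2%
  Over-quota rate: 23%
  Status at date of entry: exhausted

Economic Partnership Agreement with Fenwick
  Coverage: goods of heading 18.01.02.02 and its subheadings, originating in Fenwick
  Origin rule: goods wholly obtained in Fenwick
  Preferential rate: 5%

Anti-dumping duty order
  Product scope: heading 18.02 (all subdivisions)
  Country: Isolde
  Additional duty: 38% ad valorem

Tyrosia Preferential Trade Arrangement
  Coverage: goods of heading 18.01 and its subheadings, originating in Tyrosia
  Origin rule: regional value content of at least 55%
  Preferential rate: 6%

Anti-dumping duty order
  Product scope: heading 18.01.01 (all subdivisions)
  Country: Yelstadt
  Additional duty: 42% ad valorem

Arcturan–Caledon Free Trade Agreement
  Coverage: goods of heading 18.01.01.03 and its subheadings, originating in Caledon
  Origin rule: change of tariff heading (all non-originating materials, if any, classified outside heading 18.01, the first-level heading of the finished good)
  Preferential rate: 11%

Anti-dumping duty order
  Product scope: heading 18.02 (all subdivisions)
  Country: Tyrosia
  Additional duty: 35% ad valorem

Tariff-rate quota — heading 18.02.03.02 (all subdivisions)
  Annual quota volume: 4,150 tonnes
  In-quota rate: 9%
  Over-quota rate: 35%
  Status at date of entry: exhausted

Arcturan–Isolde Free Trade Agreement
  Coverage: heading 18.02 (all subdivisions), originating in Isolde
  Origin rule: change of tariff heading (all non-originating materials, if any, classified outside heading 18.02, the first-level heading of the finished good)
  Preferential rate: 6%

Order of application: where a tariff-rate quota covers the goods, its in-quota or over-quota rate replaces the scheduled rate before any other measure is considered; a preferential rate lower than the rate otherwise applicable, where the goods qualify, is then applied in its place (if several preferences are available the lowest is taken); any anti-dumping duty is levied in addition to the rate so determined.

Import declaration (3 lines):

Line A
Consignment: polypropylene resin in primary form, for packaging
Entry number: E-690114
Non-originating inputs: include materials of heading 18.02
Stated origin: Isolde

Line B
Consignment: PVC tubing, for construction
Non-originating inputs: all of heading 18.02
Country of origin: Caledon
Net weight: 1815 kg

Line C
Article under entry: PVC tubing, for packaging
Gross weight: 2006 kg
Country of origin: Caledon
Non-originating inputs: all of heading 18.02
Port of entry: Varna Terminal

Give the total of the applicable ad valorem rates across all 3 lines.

85%

Line A: polypropylene → 18.02; resin in primary form → 18.02.02; for packaging → 18.02.02.01. Scheduled 12%. Isolde agreement on 18.02: CTH not met; anti-dumping (Isolde, 18.02): +38%; total 12% + 38% = 50%. → 50%.
Line B: PVC → 18.01; tubing → 18.01.01; for construction → 18.01.01.03. Scheduled 37%. Caledon agreement on 18.01.01.03: CTH met → 11% available; preferential 11%. → 11%.
Line C: PVC → 18.01; tubing → 18.01.01; for packaging → 18.01.01.02. Scheduled 24%. Caledon agreement on 18.01.01.03: 18.01.01.02 not covered. → 24%.
Sum: 50% + 11% + 24% = 85%.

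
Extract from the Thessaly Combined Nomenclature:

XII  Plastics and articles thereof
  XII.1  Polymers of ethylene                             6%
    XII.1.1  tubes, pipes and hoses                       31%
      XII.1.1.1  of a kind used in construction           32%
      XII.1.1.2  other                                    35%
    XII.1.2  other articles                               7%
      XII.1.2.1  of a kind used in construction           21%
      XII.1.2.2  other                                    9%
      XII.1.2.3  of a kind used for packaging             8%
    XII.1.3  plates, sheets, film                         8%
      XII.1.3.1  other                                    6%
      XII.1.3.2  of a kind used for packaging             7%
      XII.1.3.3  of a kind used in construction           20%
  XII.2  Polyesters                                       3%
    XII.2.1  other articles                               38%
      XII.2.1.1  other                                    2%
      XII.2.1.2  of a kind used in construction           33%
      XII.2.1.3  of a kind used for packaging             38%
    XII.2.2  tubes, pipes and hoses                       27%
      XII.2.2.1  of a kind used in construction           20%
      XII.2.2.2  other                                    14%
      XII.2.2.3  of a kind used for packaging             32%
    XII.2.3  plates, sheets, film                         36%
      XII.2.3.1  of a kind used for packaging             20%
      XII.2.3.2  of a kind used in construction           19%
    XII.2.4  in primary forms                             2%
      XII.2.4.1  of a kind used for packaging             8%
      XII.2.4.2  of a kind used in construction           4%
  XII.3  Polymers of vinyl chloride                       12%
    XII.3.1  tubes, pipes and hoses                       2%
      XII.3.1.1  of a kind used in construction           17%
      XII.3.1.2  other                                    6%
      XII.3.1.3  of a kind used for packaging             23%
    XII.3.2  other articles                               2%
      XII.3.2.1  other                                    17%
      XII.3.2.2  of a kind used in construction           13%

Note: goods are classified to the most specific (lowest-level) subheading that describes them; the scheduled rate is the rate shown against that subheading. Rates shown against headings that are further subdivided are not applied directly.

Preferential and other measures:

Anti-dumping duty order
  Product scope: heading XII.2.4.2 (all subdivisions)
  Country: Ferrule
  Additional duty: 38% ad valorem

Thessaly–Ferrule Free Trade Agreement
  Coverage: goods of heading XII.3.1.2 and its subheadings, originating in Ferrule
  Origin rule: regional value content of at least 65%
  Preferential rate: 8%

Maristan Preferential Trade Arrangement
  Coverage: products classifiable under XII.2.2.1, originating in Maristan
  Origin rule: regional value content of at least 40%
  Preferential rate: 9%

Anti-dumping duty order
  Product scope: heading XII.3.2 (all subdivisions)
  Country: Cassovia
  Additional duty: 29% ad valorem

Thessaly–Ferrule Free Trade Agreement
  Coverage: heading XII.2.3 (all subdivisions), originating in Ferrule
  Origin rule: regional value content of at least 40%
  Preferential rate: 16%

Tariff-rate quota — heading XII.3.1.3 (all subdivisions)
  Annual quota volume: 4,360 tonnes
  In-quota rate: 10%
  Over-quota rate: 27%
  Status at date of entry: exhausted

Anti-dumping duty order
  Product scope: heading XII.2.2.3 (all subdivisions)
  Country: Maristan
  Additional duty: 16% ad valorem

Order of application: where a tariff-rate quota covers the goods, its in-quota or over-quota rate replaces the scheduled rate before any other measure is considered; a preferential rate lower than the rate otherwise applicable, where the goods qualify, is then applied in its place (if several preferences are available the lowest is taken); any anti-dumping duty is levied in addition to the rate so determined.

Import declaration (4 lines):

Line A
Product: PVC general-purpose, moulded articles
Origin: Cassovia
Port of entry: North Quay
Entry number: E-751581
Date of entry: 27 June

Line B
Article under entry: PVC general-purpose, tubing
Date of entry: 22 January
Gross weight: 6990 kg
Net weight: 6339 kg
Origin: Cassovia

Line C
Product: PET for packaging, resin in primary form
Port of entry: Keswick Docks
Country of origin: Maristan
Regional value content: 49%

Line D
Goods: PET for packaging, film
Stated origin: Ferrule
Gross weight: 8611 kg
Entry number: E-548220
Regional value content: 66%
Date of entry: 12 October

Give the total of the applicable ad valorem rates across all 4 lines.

76%

Line A: PVC → XII.3; moulded articles → XII.3.2; general-purpose → XII.3.2.1. Scheduled 17%. anti-dumping (Cassovia, XII.3.2): +29%; total 17% + 29% = 46%. → 46%.
Line B: PVC → XII.3; tubing → XII.3.1; general-purpose → XII.3.1.2. Scheduled 6%. No special measure applies. → 6%.
Line C: PET → XII.2; resin in primary form → XII.2.4; for packaging → XII.2.4.1. Scheduled 8%. Maristan agreement on XII.2.2.1: XII.2.4.1 not covered. → 8%.
Line D: PET → XII.2; film → XII.2.3; for packaging → XII.2.3.1. Scheduled 20%. Ferrule agreement on XII.3.1.2: XII.2.3.1 not covered; Ferrule agreement on XII.2.3: RVC ≥ 40% → 16% available; preferential 16%. → 16%.
Sum: 46% + 6% + 8% + 16% = 76%.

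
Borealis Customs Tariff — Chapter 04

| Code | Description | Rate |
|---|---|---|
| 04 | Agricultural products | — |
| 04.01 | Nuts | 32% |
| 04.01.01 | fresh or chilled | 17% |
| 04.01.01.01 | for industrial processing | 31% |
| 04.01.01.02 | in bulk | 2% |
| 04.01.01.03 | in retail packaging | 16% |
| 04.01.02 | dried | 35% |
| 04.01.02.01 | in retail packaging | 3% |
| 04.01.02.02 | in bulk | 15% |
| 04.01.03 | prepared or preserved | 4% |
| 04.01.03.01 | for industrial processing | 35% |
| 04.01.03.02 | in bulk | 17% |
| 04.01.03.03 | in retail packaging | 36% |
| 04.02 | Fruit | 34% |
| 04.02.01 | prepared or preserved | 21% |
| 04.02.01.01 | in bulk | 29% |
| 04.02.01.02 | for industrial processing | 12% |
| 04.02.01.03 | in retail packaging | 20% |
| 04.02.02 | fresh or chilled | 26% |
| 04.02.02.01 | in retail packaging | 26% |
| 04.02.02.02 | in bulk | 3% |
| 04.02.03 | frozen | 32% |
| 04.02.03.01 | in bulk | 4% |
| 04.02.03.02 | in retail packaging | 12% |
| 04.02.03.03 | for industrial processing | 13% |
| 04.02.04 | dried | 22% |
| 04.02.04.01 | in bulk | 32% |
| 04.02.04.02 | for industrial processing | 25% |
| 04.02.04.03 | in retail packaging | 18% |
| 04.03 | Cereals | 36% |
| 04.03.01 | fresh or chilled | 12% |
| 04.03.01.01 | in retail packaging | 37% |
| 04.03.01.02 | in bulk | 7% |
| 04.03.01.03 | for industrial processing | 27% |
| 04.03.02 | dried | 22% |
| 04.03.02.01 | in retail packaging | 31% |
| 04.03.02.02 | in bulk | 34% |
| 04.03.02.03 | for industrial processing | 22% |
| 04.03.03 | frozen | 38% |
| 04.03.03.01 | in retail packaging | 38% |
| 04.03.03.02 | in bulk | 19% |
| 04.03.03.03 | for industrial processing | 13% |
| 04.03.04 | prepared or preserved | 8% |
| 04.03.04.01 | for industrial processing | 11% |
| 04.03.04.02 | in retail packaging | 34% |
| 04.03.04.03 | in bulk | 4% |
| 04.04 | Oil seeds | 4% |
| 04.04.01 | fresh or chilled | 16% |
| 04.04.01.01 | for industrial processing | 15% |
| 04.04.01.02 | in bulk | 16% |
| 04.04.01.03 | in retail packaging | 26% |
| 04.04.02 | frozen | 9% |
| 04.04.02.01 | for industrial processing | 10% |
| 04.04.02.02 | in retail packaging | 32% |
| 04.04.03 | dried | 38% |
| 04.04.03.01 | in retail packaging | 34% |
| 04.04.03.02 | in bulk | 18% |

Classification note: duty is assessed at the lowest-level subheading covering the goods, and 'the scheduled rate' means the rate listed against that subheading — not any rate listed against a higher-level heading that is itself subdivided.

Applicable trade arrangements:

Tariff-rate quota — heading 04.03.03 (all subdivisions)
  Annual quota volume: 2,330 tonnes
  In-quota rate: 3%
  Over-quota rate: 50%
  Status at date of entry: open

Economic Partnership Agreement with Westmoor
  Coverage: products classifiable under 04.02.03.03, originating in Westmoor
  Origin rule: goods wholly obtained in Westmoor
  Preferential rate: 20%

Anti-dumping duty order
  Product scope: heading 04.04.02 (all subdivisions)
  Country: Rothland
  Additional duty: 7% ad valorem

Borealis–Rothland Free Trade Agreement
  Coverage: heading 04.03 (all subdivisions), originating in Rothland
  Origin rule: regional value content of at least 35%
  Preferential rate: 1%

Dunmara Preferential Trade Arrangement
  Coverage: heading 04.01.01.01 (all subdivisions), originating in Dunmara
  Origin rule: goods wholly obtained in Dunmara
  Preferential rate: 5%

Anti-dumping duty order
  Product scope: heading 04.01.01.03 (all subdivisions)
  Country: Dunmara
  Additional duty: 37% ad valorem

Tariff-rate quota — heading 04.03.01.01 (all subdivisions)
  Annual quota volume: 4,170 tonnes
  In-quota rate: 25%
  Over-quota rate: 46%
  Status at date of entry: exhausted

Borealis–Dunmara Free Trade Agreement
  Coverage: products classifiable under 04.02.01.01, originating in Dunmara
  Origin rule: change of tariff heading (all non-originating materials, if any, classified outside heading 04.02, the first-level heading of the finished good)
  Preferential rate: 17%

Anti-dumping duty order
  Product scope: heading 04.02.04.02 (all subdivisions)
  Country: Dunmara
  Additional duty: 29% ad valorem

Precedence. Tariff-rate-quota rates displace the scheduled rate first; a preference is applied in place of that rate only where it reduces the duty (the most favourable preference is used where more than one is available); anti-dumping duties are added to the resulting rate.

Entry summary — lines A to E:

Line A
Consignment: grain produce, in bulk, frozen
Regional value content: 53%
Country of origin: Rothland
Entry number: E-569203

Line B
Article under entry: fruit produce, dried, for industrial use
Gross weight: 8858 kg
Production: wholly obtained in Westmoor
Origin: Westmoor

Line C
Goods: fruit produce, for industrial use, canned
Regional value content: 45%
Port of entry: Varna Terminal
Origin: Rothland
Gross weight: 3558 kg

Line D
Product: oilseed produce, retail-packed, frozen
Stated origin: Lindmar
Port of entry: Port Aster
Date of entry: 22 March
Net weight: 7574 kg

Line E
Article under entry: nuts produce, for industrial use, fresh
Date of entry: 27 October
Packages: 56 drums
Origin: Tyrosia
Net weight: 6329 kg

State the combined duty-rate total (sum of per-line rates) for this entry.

101%

Line A: grain → 04.03; frozen → 04.03.03; in bulk → 04.03.03.02. Scheduled 19%. quota on 04.03.03 open → in-quota 3%; Rothland agreement on 04.03: RVC ≥ 35% → 1% available; preferential 1%. → 1%.
Line B: fruit → 04.02; dried → 04.02.04; for industrial use → 04.02.04.02. Scheduled 25%. Westmoor agreement on 04.02.03.03: 04.02.04.02 not covered. → 25%.
Line C: fruit → 04.02; canned → 04.02.01; for industrial use → 04.02.01.02. Scheduled 12%. Rothland agreement on 04.03: 04.02.01.02 not covered. → 12%.
Line D: oilseed → 04.04; frozen → 04.04.02; retail-packed → 04.04.02.02. Scheduled 32%. No special measure applies. → 32%.
Line E: nuts → 04.01; fresh → 04.01.01; for industrial use → 04.01.01.01. Scheduled 31%. No special measure applies. → 31%.
Sum: 1% + 25% + 12% + 32% + 31% = 101%.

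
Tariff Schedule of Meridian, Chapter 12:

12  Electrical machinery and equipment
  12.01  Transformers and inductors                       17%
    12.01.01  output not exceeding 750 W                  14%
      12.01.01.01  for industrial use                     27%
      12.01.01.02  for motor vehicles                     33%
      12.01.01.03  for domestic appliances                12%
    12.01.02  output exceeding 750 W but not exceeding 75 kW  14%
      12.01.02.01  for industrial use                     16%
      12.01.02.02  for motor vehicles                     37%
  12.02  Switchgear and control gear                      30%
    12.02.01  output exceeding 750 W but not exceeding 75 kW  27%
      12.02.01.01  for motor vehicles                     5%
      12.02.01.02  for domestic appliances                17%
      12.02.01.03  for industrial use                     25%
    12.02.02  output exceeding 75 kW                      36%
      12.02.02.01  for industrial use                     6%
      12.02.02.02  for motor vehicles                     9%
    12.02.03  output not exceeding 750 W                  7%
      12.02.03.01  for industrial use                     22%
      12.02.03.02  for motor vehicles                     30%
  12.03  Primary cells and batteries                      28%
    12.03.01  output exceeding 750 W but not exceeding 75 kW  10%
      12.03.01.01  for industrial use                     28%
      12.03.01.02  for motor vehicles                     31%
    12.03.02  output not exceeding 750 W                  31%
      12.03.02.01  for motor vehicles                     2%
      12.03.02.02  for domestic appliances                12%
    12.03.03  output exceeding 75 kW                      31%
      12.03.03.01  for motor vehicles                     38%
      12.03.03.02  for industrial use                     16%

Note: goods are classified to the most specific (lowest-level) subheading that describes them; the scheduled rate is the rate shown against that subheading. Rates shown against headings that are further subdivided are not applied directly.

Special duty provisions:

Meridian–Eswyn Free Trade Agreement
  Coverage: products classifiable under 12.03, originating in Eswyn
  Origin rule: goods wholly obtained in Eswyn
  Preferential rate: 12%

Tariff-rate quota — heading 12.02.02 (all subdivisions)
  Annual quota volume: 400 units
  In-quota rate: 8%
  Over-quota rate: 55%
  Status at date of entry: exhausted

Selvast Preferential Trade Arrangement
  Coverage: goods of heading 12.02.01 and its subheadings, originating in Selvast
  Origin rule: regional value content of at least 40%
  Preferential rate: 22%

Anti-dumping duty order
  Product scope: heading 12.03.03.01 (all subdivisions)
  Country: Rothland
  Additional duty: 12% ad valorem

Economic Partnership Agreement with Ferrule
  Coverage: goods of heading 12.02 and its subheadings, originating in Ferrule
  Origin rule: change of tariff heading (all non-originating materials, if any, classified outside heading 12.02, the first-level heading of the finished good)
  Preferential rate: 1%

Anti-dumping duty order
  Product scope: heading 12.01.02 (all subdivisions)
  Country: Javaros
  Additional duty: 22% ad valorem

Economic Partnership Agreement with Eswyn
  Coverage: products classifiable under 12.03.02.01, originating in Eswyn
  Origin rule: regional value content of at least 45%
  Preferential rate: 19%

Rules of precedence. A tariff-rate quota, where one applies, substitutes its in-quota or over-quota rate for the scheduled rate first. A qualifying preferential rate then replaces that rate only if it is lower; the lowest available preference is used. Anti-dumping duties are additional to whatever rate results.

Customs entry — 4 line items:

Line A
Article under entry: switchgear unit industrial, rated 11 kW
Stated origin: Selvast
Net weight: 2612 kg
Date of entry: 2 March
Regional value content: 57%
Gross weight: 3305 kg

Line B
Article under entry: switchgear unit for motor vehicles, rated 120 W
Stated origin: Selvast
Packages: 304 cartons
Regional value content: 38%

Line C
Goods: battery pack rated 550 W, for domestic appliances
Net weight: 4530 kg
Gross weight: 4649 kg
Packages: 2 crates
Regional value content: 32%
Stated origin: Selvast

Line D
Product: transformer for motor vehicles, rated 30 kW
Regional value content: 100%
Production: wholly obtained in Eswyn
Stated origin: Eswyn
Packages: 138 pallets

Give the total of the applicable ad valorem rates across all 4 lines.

101%

Line A: switchgear unit → 12.02; rated 11 kW → 12.02.01; industrial → 12.02.01.03. Scheduled 25%. Selvast agreement on 12.02.01: RVC ≥ 40% → 22% available; preferential 22%. → 22%.
Line B: switchgear unit → 12.02; rated 120 W → 12.02.03; for motor vehicles → 12.02.03.02. Scheduled 30%. Selvast agreement on 12.02.01: 12.02.03.02 not covered. → 30%.
Line C: battery pack → 12.03; rated 550 W → 12.03.02; for domestic appliances → 12.03.02.02. Scheduled 12%. Selvast agreement on 12.02.01: 12.03.02.02 not covered. → 12%.
Line D: transformer → 12.01; rated 30 kW → 12.01.02; for motor vehicles → 12.01.02.02. Scheduled 37%. Eswyn agreement on 12.03: 12.01.02.02 not covered; Eswyn agreement on 12.03.02.01: 12.01.02.02 not covered. → 37%.
Sum: 22% + 30% + 12% + 37% = 101%.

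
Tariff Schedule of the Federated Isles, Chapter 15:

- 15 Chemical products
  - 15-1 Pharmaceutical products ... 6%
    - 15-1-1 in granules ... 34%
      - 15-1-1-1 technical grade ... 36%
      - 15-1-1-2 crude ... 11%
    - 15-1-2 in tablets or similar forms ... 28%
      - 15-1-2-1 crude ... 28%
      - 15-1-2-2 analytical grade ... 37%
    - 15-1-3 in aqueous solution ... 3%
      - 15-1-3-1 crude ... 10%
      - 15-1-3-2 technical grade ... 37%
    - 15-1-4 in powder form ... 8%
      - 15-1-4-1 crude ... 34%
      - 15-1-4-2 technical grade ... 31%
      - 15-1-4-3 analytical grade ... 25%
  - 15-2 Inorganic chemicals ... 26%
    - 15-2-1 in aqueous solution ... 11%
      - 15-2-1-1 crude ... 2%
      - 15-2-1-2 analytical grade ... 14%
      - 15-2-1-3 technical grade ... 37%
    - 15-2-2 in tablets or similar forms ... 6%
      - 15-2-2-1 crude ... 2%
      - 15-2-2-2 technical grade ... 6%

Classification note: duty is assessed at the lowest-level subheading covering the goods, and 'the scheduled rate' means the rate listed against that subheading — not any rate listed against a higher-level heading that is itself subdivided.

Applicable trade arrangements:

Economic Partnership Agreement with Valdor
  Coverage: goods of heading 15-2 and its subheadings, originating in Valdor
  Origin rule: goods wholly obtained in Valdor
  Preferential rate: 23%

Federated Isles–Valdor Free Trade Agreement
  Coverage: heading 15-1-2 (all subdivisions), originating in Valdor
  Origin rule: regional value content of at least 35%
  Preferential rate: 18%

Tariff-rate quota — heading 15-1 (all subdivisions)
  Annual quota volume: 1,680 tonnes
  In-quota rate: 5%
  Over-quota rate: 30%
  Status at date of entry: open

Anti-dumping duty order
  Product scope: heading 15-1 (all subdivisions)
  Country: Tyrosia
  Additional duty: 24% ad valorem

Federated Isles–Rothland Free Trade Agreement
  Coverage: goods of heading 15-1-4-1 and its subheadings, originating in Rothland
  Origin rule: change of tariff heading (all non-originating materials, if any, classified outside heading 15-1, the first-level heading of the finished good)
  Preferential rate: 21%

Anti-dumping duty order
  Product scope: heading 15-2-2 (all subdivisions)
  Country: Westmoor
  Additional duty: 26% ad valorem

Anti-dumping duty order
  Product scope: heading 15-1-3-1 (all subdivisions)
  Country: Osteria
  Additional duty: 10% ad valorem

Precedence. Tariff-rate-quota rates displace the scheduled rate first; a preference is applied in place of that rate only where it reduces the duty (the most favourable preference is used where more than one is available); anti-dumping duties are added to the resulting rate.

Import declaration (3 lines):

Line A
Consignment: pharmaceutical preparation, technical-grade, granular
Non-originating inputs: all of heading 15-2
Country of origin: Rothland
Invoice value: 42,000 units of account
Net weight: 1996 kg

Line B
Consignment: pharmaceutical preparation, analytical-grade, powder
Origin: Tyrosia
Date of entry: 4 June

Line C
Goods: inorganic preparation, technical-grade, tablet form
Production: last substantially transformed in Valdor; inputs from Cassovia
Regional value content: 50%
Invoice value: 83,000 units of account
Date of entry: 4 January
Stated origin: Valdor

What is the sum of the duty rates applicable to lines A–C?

40%

Line A: pharmaceutical → 15-1; granular → 15-1-1; technical-grade → 15-1-1-1. Scheduled 36%. quota on 15-1 open → in-quota 5%; Rothland agreement on 15-1-4-1: 15-1-1-1 not covered. → 5%.
Line B: pharmaceutical → 15-1; powder → 15-1-4; analytical-grade → 15-1-4-3. Scheduled 25%. quota on 15-1 open → in-quota 5%; anti-dumping (Tyrosia, 15-1): +24%; total 5% + 24% = 29%. → 29%.
Line C: inorganic → 15-2; tablet form → 15-2-2; technical-grade → 15-2-2-2. Scheduled 6%. Valdor agreement on 15-2: not wholly obtained; Valdor agreement on 15-1-2: 15-2-2-2 not covered. → 6%.
Sum: 5% + 29% + 6% = 40%.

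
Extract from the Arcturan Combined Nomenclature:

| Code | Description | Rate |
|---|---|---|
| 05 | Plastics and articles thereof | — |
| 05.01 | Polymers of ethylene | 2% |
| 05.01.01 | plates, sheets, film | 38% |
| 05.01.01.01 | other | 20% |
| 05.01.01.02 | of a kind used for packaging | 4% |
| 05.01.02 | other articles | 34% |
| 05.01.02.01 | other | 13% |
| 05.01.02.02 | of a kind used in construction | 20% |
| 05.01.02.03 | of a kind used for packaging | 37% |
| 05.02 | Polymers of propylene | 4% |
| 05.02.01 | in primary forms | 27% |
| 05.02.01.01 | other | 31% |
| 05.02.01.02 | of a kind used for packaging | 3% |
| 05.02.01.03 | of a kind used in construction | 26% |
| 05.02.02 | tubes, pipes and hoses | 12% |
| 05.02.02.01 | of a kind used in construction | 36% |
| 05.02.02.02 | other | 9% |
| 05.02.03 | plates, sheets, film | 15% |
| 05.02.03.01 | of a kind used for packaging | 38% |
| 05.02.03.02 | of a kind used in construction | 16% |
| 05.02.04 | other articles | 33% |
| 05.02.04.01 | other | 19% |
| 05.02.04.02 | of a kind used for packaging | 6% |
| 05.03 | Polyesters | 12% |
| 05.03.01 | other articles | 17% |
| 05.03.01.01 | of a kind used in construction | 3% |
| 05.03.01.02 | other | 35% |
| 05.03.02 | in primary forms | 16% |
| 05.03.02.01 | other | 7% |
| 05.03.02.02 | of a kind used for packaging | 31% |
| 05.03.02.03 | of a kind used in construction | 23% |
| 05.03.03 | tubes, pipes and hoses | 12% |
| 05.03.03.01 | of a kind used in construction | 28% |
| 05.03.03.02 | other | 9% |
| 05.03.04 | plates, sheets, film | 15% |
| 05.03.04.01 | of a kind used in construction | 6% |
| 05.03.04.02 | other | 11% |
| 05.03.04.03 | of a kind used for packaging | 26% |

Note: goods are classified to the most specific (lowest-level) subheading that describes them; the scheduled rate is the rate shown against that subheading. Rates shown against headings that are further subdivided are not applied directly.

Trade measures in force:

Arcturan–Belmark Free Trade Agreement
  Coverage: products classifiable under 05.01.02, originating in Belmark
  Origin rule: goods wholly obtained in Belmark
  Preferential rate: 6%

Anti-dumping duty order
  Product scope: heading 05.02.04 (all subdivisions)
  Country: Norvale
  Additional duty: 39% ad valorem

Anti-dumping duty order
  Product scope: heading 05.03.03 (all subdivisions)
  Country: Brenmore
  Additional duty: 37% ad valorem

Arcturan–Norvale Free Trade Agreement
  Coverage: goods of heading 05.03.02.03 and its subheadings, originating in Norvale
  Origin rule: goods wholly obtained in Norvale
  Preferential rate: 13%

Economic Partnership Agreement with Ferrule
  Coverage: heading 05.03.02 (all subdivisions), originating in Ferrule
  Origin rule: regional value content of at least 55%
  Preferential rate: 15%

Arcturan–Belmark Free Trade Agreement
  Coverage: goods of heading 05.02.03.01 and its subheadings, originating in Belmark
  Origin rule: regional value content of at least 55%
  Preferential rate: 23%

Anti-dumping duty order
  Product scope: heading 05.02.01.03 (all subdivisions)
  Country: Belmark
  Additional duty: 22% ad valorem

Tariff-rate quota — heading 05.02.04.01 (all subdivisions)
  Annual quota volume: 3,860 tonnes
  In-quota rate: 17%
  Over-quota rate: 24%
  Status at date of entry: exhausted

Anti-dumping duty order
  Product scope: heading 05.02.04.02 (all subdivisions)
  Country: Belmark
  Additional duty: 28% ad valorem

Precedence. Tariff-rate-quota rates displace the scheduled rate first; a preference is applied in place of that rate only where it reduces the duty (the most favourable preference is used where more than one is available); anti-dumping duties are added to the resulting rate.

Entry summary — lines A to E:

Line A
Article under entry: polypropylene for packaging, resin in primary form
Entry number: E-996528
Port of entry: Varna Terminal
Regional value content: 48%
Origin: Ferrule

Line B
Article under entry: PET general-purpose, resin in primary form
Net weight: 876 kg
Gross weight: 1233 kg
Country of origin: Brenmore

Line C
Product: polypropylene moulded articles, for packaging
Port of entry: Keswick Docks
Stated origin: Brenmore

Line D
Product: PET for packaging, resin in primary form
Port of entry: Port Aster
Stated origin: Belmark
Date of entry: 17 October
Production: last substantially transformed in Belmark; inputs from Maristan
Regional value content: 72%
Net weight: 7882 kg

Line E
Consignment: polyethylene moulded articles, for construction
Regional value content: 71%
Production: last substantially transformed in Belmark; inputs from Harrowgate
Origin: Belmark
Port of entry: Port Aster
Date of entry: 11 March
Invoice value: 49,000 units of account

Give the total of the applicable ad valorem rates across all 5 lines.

Line A: polypropylene → 05.02; resin in primary form → 05.02.01; for packaging → 05.02.01.02. Scheduled 3%. Ferrule agreement on 05.03.02: 05.02.01.02 not covered. → 3%.
Line B: PET → 05.03; resin in primary form → 05.03.02; general-purpose → 05.03.02.01. Scheduled 7%. No special measure applies. → 7%.
Line C: polypropylene → 05.02; moulded articles → 05.02.04; for packaging → 05.02.04.02. Scheduled 6%. No special measure applies. → 6%.
Line D: PET → 05.03; resin in primary form → 05.03.02; for packaging → 05.03.02.02. Scheduled 31%. Belmark agreement on 05.01.02: 05.03.02.02 not covered; Belmark agreement on 05.02.03.01: 05.03.02.02 not covered. → 31%.
Line E: polyethylene → 05.01; moulded articles → 05.01.02; for construction → 05.01.02.02. Scheduled 20%. Belmark agreement on 05.01.02: not wholly obtained; Belmark agreement on 05.02.03.01: 05.01.02.02 not covered. → 20%.
Sum: 3% + 7% + 6% + 31% + 20% = 67%.

67%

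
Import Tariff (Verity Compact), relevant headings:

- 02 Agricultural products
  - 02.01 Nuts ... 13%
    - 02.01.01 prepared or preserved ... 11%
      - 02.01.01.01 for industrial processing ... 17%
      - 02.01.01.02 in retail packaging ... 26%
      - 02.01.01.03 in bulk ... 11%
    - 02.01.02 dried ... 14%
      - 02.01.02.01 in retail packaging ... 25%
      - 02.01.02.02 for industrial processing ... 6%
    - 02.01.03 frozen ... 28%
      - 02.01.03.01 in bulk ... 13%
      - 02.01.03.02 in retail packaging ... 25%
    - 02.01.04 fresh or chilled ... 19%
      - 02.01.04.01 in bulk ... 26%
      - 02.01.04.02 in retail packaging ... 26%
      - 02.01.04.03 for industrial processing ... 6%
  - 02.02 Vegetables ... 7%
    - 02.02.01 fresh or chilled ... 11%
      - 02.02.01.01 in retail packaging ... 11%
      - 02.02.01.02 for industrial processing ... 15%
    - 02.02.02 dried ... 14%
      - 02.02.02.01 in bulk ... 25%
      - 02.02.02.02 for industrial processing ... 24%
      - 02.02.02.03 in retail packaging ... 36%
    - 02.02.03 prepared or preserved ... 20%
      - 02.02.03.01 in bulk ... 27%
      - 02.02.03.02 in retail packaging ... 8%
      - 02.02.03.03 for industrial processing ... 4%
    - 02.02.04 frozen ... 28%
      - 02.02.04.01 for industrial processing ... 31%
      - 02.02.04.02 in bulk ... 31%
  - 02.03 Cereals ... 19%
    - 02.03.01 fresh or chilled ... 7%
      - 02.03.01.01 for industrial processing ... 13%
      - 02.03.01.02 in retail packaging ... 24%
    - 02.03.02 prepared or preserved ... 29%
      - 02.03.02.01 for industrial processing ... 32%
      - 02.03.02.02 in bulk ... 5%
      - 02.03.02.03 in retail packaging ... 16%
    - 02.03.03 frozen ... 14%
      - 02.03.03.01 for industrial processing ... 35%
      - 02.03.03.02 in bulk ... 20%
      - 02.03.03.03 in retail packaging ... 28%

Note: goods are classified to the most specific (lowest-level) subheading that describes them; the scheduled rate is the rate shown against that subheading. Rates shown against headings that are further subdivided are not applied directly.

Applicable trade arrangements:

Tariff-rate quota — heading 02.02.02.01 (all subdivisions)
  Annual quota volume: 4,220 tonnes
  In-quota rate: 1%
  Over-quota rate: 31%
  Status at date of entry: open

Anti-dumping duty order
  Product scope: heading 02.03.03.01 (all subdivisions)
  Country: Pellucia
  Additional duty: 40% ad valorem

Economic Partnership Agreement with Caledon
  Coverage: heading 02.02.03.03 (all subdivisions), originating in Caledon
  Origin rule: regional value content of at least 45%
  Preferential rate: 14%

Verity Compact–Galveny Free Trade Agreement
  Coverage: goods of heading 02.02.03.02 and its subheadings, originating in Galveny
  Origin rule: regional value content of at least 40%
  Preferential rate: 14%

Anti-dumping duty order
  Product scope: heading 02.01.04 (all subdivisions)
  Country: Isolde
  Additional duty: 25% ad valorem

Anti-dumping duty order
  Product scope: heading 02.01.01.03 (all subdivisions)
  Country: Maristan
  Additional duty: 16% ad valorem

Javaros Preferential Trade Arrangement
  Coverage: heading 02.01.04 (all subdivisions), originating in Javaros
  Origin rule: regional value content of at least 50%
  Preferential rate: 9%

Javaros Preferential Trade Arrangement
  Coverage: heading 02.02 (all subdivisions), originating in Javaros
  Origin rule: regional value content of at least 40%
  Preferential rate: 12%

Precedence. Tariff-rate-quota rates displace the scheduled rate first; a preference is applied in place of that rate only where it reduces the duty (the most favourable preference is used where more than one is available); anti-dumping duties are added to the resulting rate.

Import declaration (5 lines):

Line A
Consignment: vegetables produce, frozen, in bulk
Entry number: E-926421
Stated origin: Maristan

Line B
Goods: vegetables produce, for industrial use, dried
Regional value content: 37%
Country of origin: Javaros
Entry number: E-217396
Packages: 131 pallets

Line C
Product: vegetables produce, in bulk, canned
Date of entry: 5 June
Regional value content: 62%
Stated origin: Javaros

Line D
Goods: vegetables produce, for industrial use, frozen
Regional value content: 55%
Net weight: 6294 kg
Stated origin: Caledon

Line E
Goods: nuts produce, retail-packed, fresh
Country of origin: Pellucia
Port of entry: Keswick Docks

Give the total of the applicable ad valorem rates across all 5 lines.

124%

Line A: vegetables → 02.02; frozen → 02.02.04; in bulk → 02.02.04.02. Scheduled 31%. No special measure applies. → 31%.
Line B: vegetables → 02.02; dried → 02.02.02; for industrial use → 02.02.02.02. Scheduled 24%. Javaros agreement on 02.01.04: 02.02.02.02 not covered; Javaros agreement on 02.02: RVC < 40%. → 24%.
Line C: vegetables → 02.02; canned → 02.02.03; in bulk → 02.02.03.01. Scheduled 27%. Javaros agreement on 02.01.04: 02.02.03.01 not covered; Javaros agreement on 02.02: RVC ≥ 40% → 12% available; preferential 12%. → 12%.
Line D: vegetables → 02.02; frozen → 02.02.04; for industrial use → 02.02.04.01. Scheduled 31%. Caledon agreement on 02.02.03.03: 02.02.04.01 not covered. → 31%.
Line E: nuts → 02.01; fresh → 02.01.04; retail-packed → 02.01.04.02. Scheduled 26%. No special measure applies. → 26%.
Sum: 31% + 24% + 12% + 31% + 26% = 124%.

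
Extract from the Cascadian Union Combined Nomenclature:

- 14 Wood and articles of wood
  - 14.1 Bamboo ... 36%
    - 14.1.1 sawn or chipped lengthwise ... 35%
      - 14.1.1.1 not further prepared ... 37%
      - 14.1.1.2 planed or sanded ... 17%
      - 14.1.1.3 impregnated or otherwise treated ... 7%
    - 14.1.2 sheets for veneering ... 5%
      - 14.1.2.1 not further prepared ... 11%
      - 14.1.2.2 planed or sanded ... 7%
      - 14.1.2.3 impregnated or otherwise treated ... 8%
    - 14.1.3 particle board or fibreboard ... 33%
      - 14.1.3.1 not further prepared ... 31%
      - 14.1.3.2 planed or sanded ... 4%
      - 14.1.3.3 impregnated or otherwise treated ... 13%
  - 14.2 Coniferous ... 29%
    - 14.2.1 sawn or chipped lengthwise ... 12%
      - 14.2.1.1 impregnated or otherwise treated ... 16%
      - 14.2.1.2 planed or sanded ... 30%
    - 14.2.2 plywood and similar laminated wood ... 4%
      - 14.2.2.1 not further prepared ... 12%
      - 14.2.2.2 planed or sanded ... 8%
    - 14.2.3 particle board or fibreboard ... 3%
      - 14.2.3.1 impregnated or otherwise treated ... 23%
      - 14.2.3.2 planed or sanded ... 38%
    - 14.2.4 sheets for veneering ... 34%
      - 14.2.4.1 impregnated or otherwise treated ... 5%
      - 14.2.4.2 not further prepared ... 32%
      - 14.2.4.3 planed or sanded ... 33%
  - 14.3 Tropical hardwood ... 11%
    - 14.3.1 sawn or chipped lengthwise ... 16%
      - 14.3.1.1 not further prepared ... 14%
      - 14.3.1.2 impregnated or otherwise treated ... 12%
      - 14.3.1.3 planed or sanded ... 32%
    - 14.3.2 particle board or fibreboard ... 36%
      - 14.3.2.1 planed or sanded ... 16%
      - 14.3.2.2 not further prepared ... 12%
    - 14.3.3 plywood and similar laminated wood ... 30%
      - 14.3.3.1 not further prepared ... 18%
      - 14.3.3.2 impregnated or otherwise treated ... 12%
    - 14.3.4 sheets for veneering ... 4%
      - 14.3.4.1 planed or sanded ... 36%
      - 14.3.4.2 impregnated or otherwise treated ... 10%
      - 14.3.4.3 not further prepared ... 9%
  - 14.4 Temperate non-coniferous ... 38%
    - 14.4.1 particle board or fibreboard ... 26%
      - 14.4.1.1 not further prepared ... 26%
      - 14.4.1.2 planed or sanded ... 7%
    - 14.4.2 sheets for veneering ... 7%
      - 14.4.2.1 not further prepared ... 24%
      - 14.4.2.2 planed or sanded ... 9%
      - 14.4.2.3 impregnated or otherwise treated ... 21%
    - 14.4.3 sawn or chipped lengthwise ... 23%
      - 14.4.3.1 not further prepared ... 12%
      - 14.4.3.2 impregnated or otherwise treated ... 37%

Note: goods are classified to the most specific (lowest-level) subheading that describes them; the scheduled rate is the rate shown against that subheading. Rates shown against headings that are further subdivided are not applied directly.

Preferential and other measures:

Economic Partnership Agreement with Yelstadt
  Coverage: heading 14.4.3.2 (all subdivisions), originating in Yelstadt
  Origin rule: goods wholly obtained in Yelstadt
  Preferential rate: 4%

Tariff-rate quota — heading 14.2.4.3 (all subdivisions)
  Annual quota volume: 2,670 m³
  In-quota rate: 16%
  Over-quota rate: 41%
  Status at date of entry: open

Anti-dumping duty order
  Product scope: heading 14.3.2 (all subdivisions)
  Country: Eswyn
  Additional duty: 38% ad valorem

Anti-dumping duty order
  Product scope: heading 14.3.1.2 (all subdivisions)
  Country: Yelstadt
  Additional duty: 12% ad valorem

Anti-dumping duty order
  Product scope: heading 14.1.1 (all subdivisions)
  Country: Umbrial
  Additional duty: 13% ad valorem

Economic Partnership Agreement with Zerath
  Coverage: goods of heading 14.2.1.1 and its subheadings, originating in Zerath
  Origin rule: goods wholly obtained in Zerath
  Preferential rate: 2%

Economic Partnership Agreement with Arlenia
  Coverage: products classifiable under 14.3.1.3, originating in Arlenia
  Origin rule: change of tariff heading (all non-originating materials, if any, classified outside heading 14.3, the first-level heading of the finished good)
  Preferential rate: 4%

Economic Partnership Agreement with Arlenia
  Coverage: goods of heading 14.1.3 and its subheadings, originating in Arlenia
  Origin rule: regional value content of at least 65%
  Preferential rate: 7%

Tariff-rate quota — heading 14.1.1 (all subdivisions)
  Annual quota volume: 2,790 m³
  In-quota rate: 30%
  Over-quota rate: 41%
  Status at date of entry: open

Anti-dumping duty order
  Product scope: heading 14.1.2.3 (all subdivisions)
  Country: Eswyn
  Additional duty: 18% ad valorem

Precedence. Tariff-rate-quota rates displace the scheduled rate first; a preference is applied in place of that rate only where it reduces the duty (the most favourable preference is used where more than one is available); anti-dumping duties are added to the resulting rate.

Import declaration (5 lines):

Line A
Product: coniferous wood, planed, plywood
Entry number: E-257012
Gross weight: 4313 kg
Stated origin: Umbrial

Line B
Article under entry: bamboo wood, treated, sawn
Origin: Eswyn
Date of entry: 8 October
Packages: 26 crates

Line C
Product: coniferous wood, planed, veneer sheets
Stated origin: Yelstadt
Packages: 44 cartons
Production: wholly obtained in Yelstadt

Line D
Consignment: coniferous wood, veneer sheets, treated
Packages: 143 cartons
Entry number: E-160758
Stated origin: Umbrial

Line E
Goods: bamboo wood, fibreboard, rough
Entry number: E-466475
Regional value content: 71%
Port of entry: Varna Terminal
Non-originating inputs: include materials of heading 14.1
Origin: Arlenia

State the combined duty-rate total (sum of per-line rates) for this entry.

66%

Line A: coniferous → 14.2; plywood → 14.2.2; planed → 14.2.2.2. Scheduled 8%. No special measure applies. → 8%.
Line B: bamboo → 14.1; sawn → 14.1.1; treated → 14.1.1.3. Scheduled 7%. quota on 14.1.1 open → in-quota 30%. → 30%.
Line C: coniferous → 14.2; veneer sheets → 14.2.4; planed → 14.2.4.3. Scheduled 33%. quota on 14.2.4.3 open → in-quota 16%; Yelstadt agreement on 14.4.3.2: 14.2.4.3 not covered. → 16%.
Line D: coniferous → 14.2; veneer sheets → 14.2.4; treated → 14.2.4.1. Scheduled 5%. No special measure applies. → 5%.
Line E: bamboo → 14.1; fibreboard → 14.1.3; rough → 14.1.3.1. Scheduled 31%. Arlenia agreement on 14.3.1.3: 14.1.3.1 not covered; Arlenia agreement on 14.1.3: RVC ≥ 65% → 7% available; preferential 7%. → 7%.
Sum: 8% + 30% + 16% + 5% + 7% = 66%.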